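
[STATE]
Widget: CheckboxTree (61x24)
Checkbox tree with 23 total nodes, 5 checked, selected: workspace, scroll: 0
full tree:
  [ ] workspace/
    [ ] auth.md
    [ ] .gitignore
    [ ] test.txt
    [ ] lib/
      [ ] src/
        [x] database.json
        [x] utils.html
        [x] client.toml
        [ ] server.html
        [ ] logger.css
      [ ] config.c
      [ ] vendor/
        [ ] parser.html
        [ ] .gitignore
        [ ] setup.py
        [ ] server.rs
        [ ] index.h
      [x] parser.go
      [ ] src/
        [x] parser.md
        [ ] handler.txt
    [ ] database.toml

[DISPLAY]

>[-] workspace/                                              
   [ ] auth.md                                               
   [ ] .gitignore                                            
   [ ] test.txt                                              
   [-] lib/                                                  
     [-] src/                                                
       [x] database.json                                     
       [x] utils.html                                        
       [x] client.toml                                       
       [ ] server.html                                       
       [ ] logger.css                                        
     [ ] config.c                                            
     [ ] vendor/                                             
       [ ] parser.html                                       
       [ ] .gitignore                                        
       [ ] setup.py                                          
       [ ] server.rs                                         
       [ ] index.h                                           
     [x] parser.go                                           
     [-] src/                                                
       [x] parser.md                                         
       [ ] handler.txt                                       
   [ ] database.toml                                         
                                                             


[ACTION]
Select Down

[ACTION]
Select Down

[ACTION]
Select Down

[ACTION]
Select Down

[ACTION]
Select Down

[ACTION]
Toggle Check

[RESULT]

 [-] workspace/                                              
   [ ] auth.md                                               
   [ ] .gitignore                                            
   [ ] test.txt                                              
   [-] lib/                                                  
>    [x] src/                                                
       [x] database.json                                     
       [x] utils.html                                        
       [x] client.toml                                       
       [x] server.html                                       
       [x] logger.css                                        
     [ ] config.c                                            
     [ ] vendor/                                             
       [ ] parser.html                                       
       [ ] .gitignore                                        
       [ ] setup.py                                          
       [ ] server.rs                                         
       [ ] index.h                                           
     [x] parser.go                                           
     [-] src/                                                
       [x] parser.md                                         
       [ ] handler.txt                                       
   [ ] database.toml                                         
                                                             


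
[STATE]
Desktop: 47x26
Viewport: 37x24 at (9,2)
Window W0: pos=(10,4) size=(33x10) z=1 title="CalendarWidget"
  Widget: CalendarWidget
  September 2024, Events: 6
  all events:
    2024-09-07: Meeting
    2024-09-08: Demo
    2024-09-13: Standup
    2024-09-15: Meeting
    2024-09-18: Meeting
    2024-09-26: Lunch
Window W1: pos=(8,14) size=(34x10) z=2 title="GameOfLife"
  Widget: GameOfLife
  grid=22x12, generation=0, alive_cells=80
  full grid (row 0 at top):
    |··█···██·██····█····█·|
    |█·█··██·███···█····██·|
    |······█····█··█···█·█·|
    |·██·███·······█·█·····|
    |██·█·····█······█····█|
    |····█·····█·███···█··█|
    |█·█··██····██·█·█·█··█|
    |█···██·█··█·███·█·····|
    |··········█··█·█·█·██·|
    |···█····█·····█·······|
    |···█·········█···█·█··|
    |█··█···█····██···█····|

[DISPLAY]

                                     
                                     
 ┏━━━━━━━━━━━━━━━━━━━━━━━━━━━━━━━┓   
 ┃ CalendarWidget                ┃   
 ┠───────────────────────────────┨   
 ┃         September 2024        ┃   
 ┃Mo Tu We Th Fr Sa Su           ┃   
 ┃                   1           ┃   
 ┃ 2  3  4  5  6  7*  8*         ┃   
 ┃ 9 10 11 12 13* 14 15*         ┃   
 ┃16 17 18* 19 20 21 22          ┃   
 ┗━━━━━━━━━━━━━━━━━━━━━━━━━━━━━━━┛   
━━━━━━━━━━━━━━━━━━━━━━━━━━━━━━━━┓    
 GameOfLife                     ┃    
────────────────────────────────┨    
Gen: 0                          ┃    
·██·███·······█·█·····          ┃    
██·█·····█······█····█          ┃    
····█·····█·███···█··█          ┃    
█·█··██····██·█·█·█··█          ┃    
█···██·█··█·███·█·····          ┃    
━━━━━━━━━━━━━━━━━━━━━━━━━━━━━━━━┛    
                                     
                                     


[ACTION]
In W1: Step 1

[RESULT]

                                     
                                     
 ┏━━━━━━━━━━━━━━━━━━━━━━━━━━━━━━━┓   
 ┃ CalendarWidget                ┃   
 ┠───────────────────────────────┨   
 ┃         September 2024        ┃   
 ┃Mo Tu We Th Fr Sa Su           ┃   
 ┃                   1           ┃   
 ┃ 2  3  4  5  6  7*  8*         ┃   
 ┃ 9 10 11 12 13* 14 15*         ┃   
 ┃16 17 18* 19 20 21 22          ┃   
 ┗━━━━━━━━━━━━━━━━━━━━━━━━━━━━━━━┛   
━━━━━━━━━━━━━━━━━━━━━━━━━━━━━━━━┓    
 GameOfLife                     ┃    
────────────────────────────────┨    
Gen: 1                          ┃    
███████··········█····          ┃    
██·█··········█··█····          ┃    
█·████····█·█·█·····██          ┃    
·█·█··█···█···········          ┃    
·█··██····█·····█·███·          ┃    
━━━━━━━━━━━━━━━━━━━━━━━━━━━━━━━━┛    
                                     
                                     


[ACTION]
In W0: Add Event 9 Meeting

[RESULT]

                                     
                                     
 ┏━━━━━━━━━━━━━━━━━━━━━━━━━━━━━━━┓   
 ┃ CalendarWidget                ┃   
 ┠───────────────────────────────┨   
 ┃         September 2024        ┃   
 ┃Mo Tu We Th Fr Sa Su           ┃   
 ┃                   1           ┃   
 ┃ 2  3  4  5  6  7*  8*         ┃   
 ┃ 9* 10 11 12 13* 14 15*        ┃   
 ┃16 17 18* 19 20 21 22          ┃   
 ┗━━━━━━━━━━━━━━━━━━━━━━━━━━━━━━━┛   
━━━━━━━━━━━━━━━━━━━━━━━━━━━━━━━━┓    
 GameOfLife                     ┃    
────────────────────────────────┨    
Gen: 1                          ┃    
███████··········█····          ┃    
██·█··········█··█····          ┃    
█·████····█·█·█·····██          ┃    
·█·█··█···█···········          ┃    
·█··██····█·····█·███·          ┃    
━━━━━━━━━━━━━━━━━━━━━━━━━━━━━━━━┛    
                                     
                                     


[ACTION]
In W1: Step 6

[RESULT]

                                     
                                     
 ┏━━━━━━━━━━━━━━━━━━━━━━━━━━━━━━━┓   
 ┃ CalendarWidget                ┃   
 ┠───────────────────────────────┨   
 ┃         September 2024        ┃   
 ┃Mo Tu We Th Fr Sa Su           ┃   
 ┃                   1           ┃   
 ┃ 2  3  4  5  6  7*  8*         ┃   
 ┃ 9* 10 11 12 13* 14 15*        ┃   
 ┃16 17 18* 19 20 21 22          ┃   
 ┗━━━━━━━━━━━━━━━━━━━━━━━━━━━━━━━┛   
━━━━━━━━━━━━━━━━━━━━━━━━━━━━━━━━┓    
 GameOfLife                     ┃    
────────────────────────────────┨    
Gen: 7                          ┃    
········████·███······          ┃    
········█·██··········          ┃    
···██···███···········          ┃    
··██·····█············          ┃    
···██····██····██·····          ┃    
━━━━━━━━━━━━━━━━━━━━━━━━━━━━━━━━┛    
                                     
                                     


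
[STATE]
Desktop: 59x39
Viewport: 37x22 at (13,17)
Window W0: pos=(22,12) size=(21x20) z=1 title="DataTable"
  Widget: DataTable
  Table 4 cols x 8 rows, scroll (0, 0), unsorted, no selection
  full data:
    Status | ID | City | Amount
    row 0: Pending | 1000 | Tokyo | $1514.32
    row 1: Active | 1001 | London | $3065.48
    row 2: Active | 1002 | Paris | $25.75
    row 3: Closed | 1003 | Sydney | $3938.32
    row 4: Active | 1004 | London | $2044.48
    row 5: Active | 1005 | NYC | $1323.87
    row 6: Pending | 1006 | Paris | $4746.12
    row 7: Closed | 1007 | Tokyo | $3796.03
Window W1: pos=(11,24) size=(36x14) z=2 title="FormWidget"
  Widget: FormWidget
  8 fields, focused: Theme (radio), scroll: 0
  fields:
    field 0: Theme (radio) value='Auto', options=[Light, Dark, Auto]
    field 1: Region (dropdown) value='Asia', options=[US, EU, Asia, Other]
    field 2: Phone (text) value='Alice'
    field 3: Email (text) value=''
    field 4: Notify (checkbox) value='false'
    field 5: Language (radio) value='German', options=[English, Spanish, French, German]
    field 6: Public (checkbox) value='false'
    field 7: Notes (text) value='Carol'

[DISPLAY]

         ┃Pending│1000│Tokyo ┃       
         ┃Active │1001│London┃       
         ┃Active │1002│Paris ┃       
         ┃Closed │1003│Sydney┃       
         ┃Active │1004│London┃       
         ┃Active │1005│NYC   ┃       
         ┃Pending│1006│Paris ┃       
━━━━━━━━━━━━━━━━━━━━━━━━━━━━━━━━━┓   
FormWidget                       ┃   
─────────────────────────────────┨   
 Theme:      ( ) Light  ( ) Dark ┃   
 Region:     [Asia             ▼]┃   
 Phone:      [Alice             ]┃   
 Email:      [                  ]┃   
 Notify:     [ ]                 ┃   
 Language:   ( ) English  ( ) Spa┃   
 Public:     [ ]                 ┃   
 Notes:      [Carol             ]┃   
                                 ┃   
                                 ┃   
━━━━━━━━━━━━━━━━━━━━━━━━━━━━━━━━━┛   
                                     


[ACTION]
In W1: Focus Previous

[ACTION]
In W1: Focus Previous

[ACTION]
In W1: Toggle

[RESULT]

         ┃Pending│1000│Tokyo ┃       
         ┃Active │1001│London┃       
         ┃Active │1002│Paris ┃       
         ┃Closed │1003│Sydney┃       
         ┃Active │1004│London┃       
         ┃Active │1005│NYC   ┃       
         ┃Pending│1006│Paris ┃       
━━━━━━━━━━━━━━━━━━━━━━━━━━━━━━━━━┓   
FormWidget                       ┃   
─────────────────────────────────┨   
 Theme:      ( ) Light  ( ) Dark ┃   
 Region:     [Asia             ▼]┃   
 Phone:      [Alice             ]┃   
 Email:      [                  ]┃   
 Notify:     [ ]                 ┃   
 Language:   ( ) English  ( ) Spa┃   
 Public:     [x]                 ┃   
 Notes:      [Carol             ]┃   
                                 ┃   
                                 ┃   
━━━━━━━━━━━━━━━━━━━━━━━━━━━━━━━━━┛   
                                     


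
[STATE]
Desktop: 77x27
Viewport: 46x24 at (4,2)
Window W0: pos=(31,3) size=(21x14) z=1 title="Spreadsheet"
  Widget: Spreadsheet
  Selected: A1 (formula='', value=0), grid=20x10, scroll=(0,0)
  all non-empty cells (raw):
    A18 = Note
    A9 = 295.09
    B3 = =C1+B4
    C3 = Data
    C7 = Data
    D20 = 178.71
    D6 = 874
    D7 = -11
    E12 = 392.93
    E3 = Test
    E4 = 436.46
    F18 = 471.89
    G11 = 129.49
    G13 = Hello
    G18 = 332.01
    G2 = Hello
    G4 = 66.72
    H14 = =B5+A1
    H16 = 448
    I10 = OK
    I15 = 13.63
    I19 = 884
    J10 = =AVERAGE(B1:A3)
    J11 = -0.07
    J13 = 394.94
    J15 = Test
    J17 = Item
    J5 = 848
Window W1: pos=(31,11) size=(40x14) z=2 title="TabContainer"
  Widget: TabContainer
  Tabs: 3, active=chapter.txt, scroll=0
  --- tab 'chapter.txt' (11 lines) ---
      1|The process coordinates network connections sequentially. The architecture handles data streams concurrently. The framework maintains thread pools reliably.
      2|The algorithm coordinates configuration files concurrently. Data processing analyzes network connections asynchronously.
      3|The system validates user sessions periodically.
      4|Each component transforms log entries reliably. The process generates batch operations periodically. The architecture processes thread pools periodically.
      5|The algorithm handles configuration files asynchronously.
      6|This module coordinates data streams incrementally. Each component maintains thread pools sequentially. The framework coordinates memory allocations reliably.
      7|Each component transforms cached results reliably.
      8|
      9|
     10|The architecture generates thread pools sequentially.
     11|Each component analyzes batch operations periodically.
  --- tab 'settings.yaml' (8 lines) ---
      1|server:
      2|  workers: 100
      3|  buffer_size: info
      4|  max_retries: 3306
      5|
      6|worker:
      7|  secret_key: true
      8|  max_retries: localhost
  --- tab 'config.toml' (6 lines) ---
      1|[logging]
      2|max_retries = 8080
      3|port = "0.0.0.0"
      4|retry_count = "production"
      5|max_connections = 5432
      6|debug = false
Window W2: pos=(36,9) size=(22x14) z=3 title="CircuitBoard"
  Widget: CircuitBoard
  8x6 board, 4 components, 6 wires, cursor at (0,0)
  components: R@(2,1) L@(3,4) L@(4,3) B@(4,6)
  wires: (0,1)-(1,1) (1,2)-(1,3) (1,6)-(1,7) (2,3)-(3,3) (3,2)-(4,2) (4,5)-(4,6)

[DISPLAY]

                                              
                           ┏━━━━━━━━━━━━━━━━━━
                           ┃ Spreadsheet      
                           ┠──────────────────
                           ┃A1:               
                           ┃       A       B  
                           ┃------------------
                           ┃  1 ┏━━━━━━━━━━━━━
                           ┃  2 ┃ CircuitBoard
                           ┏━━━━┠─────────────
                           ┃ Tab┃   0 1 2 3 4 
                           ┠────┃0  [.]  ·    
                           ┃[cha┃        │    
                           ┃────┃1       ·   ·
                           ┃The ┃             
                           ┃The ┃2       R    
                           ┃The ┃             
                           ┃Each┃3           ·
                           ┃The ┃            │
                           ┃This┃4           ·
                           ┃Each┗━━━━━━━━━━━━━
                           ┃                  
                           ┗━━━━━━━━━━━━━━━━━━
                                              


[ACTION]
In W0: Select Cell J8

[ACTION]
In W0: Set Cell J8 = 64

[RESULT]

                                              
                           ┏━━━━━━━━━━━━━━━━━━
                           ┃ Spreadsheet      
                           ┠──────────────────
                           ┃J8: 64            
                           ┃       A       B  
                           ┃------------------
                           ┃  1 ┏━━━━━━━━━━━━━
                           ┃  2 ┃ CircuitBoard
                           ┏━━━━┠─────────────
                           ┃ Tab┃   0 1 2 3 4 
                           ┠────┃0  [.]  ·    
                           ┃[cha┃        │    
                           ┃────┃1       ·   ·
                           ┃The ┃             
                           ┃The ┃2       R    
                           ┃The ┃             
                           ┃Each┃3           ·
                           ┃The ┃            │
                           ┃This┃4           ·
                           ┃Each┗━━━━━━━━━━━━━
                           ┃                  
                           ┗━━━━━━━━━━━━━━━━━━
                                              


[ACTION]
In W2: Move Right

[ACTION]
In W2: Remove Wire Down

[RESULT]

                                              
                           ┏━━━━━━━━━━━━━━━━━━
                           ┃ Spreadsheet      
                           ┠──────────────────
                           ┃J8: 64            
                           ┃       A       B  
                           ┃------------------
                           ┃  1 ┏━━━━━━━━━━━━━
                           ┃  2 ┃ CircuitBoard
                           ┏━━━━┠─────────────
                           ┃ Tab┃   0 1 2 3 4 
                           ┠────┃0      [.]   
                           ┃[cha┃             
                           ┃────┃1           ·
                           ┃The ┃             
                           ┃The ┃2       R    
                           ┃The ┃             
                           ┃Each┃3           ·
                           ┃The ┃            │
                           ┃This┃4           ·
                           ┃Each┗━━━━━━━━━━━━━
                           ┃                  
                           ┗━━━━━━━━━━━━━━━━━━
                                              


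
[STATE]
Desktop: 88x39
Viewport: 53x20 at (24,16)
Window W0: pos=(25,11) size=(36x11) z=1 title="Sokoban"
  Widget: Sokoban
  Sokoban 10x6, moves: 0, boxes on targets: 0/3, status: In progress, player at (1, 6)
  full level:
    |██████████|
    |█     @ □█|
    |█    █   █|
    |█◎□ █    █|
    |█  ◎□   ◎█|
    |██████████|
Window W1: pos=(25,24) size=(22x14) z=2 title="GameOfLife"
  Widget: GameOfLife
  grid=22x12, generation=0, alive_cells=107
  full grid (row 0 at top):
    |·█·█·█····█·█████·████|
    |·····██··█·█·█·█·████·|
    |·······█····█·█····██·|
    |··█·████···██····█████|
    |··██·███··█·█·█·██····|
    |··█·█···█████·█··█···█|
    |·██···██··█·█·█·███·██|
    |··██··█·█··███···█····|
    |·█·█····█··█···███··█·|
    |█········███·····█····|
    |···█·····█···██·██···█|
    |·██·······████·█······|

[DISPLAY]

 ┃█    █   █                        ┃                
 ┃█◎□ █    █                        ┃                
 ┃█  ◎□   ◎█                        ┃                
 ┃██████████                        ┃                
 ┃Moves: 0  0/3                     ┃                
 ┗━━━━━━━━━━━━━━━━━━━━━━━━━━━━━━━━━━┛                
                                                     
                                                     
 ┏━━━━━━━━━━━━━━━━━━━━┓                              
 ┃ GameOfLife         ┃                              
 ┠────────────────────┨                              
 ┃Gen: 0              ┃                              
 ┃····██··█·█·█·█·████┃                              
 ┃······█····█·█····██┃                              
 ┃·█·████···██····████┃                              
 ┃·██·███··█·█·█·██···┃                              
 ┃·█·█···█████·█··█···┃                              
 ┃██···██··█·█·█·███·█┃                              
 ┃·██··█·█··███···█···┃                              
 ┃█·█····█··█···███··█┃                              


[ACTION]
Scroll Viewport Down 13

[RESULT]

 ┃██████████                        ┃                
 ┃Moves: 0  0/3                     ┃                
 ┗━━━━━━━━━━━━━━━━━━━━━━━━━━━━━━━━━━┛                
                                                     
                                                     
 ┏━━━━━━━━━━━━━━━━━━━━┓                              
 ┃ GameOfLife         ┃                              
 ┠────────────────────┨                              
 ┃Gen: 0              ┃                              
 ┃····██··█·█·█·█·████┃                              
 ┃······█····█·█····██┃                              
 ┃·█·████···██····████┃                              
 ┃·██·███··█·█·█·██···┃                              
 ┃·█·█···█████·█··█···┃                              
 ┃██···██··█·█·█·███·█┃                              
 ┃·██··█·█··███···█···┃                              
 ┃█·█····█··█···███··█┃                              
 ┃········███·····█···┃                              
 ┗━━━━━━━━━━━━━━━━━━━━┛                              
                                                     


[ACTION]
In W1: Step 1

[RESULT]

 ┃██████████                        ┃                
 ┃Moves: 0  0/3                     ┃                
 ┗━━━━━━━━━━━━━━━━━━━━━━━━━━━━━━━━━━┛                
                                                     
                                                     
 ┏━━━━━━━━━━━━━━━━━━━━┓                              
 ┃ GameOfLife         ┃                              
 ┠────────────────────┨                              
 ┃Gen: 1              ┃                              
 ┃···███···██·····█···┃                              
 ┃···█··██·█···█·█····┃                              
 ┃·█·█···█···█··███···┃                              
 ┃██············██··█·┃                              
 ┃···█···█···█·█·····█┃                              
 ┃█···██·······███·█·█┃                              
 ┃··█··█·███··██····██┃                              
 ┃█·█···██········██··┃                              
 ┃·█·····██·██·█···█··┃                              
 ┗━━━━━━━━━━━━━━━━━━━━┛                              
                                                     


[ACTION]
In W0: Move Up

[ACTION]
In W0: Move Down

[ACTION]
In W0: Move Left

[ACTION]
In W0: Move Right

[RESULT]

 ┃██████████                        ┃                
 ┃Moves: 2  0/3                     ┃                
 ┗━━━━━━━━━━━━━━━━━━━━━━━━━━━━━━━━━━┛                
                                                     
                                                     
 ┏━━━━━━━━━━━━━━━━━━━━┓                              
 ┃ GameOfLife         ┃                              
 ┠────────────────────┨                              
 ┃Gen: 1              ┃                              
 ┃···███···██·····█···┃                              
 ┃···█··██·█···█·█····┃                              
 ┃·█·█···█···█··███···┃                              
 ┃██············██··█·┃                              
 ┃···█···█···█·█·····█┃                              
 ┃█···██·······███·█·█┃                              
 ┃··█··█·███··██····██┃                              
 ┃█·█···██········██··┃                              
 ┃·█·····██·██·█···█··┃                              
 ┗━━━━━━━━━━━━━━━━━━━━┛                              
                                                     


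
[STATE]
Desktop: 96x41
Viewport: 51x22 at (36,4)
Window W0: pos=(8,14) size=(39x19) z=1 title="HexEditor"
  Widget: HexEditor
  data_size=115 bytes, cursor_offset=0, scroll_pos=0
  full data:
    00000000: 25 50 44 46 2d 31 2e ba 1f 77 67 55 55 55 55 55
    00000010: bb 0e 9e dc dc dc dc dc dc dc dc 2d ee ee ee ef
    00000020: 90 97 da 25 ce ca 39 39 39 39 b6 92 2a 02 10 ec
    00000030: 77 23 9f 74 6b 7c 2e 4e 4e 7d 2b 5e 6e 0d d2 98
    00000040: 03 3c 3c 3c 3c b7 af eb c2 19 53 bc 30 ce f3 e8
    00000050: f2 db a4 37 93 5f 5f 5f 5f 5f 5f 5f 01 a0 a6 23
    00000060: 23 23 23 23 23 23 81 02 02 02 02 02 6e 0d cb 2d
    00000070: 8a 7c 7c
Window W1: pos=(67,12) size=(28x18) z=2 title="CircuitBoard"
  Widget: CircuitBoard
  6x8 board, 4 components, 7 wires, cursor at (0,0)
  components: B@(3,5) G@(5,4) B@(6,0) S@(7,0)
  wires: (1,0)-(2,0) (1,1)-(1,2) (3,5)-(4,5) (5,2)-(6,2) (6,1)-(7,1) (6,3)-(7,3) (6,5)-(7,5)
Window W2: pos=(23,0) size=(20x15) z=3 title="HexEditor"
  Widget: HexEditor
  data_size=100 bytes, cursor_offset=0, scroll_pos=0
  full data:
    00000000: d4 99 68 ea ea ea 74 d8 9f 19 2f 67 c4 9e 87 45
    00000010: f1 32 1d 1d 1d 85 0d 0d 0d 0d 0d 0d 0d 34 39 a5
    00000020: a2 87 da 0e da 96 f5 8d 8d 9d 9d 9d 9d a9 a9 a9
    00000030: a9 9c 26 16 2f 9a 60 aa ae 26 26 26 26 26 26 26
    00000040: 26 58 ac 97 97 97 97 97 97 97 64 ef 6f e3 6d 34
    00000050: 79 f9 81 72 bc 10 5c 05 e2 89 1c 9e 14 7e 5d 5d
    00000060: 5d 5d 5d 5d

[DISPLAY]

 32 1d┃                                            
 87 da┃                                            
 9c 26┃                                            
 58 ac┃                                            
 f9 81┃                                            
 5d 5d┃                                            
      ┃                                            
      ┃                                            
      ┃                        ┏━━━━━━━━━━━━━━━━━━━
      ┃                        ┃ CircuitBoard      
━━━━━━┛━━━┓                    ┠───────────────────
          ┃                    ┃   0 1 2 3 4 5     
──────────┨                    ┃0  [.]             
 2e ba  1f┃                    ┃                   
 dc dc  dc┃                    ┃1   ·   · ─ ·      
 39 39  39┃                    ┃    │              
 2e 4e  4e┃                    ┃2   ·              
 af eb  c2┃                    ┃                   
 5f 5f  5f┃                    ┃3                  
 81 02  02┃                    ┃                   
          ┃                    ┃4                  
          ┃                    ┃                   


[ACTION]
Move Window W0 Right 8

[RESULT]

 32 1d┃                                            
 87 da┃                                            
 9c 26┃                                            
 58 ac┃                                            
 f9 81┃                                            
 5d 5d┃                                            
      ┃                                            
      ┃                                            
      ┃                        ┏━━━━━━━━━━━━━━━━━━━
      ┃                        ┃ CircuitBoard      
━━━━━━┛━━━━━━━━━━━┓            ┠───────────────────
                  ┃            ┃   0 1 2 3 4 5     
──────────────────┨            ┃0  [.]             
46 2d 31 2e ba  1f┃            ┃                   
dc dc dc dc dc  dc┃            ┃1   ·   · ─ ·      
25 ce ca 39 39  39┃            ┃    │              
74 6b 7c 2e 4e  4e┃            ┃2   ·              
3c 3c b7 af eb  c2┃            ┃                   
37 93 5f 5f 5f  5f┃            ┃3                  
23 23 23 81 02  02┃            ┃                   
                  ┃            ┃4                  
                  ┃            ┃                   


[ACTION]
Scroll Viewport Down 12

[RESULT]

──────────────────┨            ┃0  [.]             
46 2d 31 2e ba  1f┃            ┃                   
dc dc dc dc dc  dc┃            ┃1   ·   · ─ ·      
25 ce ca 39 39  39┃            ┃    │              
74 6b 7c 2e 4e  4e┃            ┃2   ·              
3c 3c b7 af eb  c2┃            ┃                   
37 93 5f 5f 5f  5f┃            ┃3                  
23 23 23 81 02  02┃            ┃                   
                  ┃            ┃4                  
                  ┃            ┃                   
                  ┃            ┃5           ·      
                  ┃            ┃            │      
                  ┃            ┃6   B   ·   ·   ·  
                  ┃            ┗━━━━━━━━━━━━━━━━━━━
                  ┃                                
                  ┃                                
━━━━━━━━━━━━━━━━━━┛                                
                                                   
                                                   
                                                   
                                                   
                                                   


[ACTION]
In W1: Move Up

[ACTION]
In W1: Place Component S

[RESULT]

──────────────────┨            ┃0  [S]             
46 2d 31 2e ba  1f┃            ┃                   
dc dc dc dc dc  dc┃            ┃1   ·   · ─ ·      
25 ce ca 39 39  39┃            ┃    │              
74 6b 7c 2e 4e  4e┃            ┃2   ·              
3c 3c b7 af eb  c2┃            ┃                   
37 93 5f 5f 5f  5f┃            ┃3                  
23 23 23 81 02  02┃            ┃                   
                  ┃            ┃4                  
                  ┃            ┃                   
                  ┃            ┃5           ·      
                  ┃            ┃            │      
                  ┃            ┃6   B   ·   ·   ·  
                  ┃            ┗━━━━━━━━━━━━━━━━━━━
                  ┃                                
                  ┃                                
━━━━━━━━━━━━━━━━━━┛                                
                                                   
                                                   
                                                   
                                                   
                                                   


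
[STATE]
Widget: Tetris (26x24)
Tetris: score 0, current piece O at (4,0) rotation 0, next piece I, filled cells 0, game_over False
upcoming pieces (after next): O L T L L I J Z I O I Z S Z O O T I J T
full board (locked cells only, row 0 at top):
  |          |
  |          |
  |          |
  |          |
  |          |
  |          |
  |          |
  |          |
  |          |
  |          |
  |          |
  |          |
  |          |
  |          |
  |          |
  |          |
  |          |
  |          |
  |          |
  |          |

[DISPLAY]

    ▓▓    │Next:          
    ▓▓    │████           
          │               
          │               
          │               
          │               
          │Score:         
          │0              
          │               
          │               
          │               
          │               
          │               
          │               
          │               
          │               
          │               
          │               
          │               
          │               
          │               
          │               
          │               
          │               


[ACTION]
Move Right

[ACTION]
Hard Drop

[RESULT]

   ████   │Next:          
          │▓▓             
          │▓▓             
          │               
          │               
          │               
          │Score:         
          │0              
          │               
          │               
          │               
          │               
          │               
          │               
          │               
          │               
          │               
          │               
     ▓▓   │               
     ▓▓   │               
          │               
          │               
          │               
          │               


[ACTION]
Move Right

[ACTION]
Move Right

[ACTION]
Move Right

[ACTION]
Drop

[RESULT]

          │Next:          
      ████│▓▓             
          │▓▓             
          │               
          │               
          │               
          │Score:         
          │0              
          │               
          │               
          │               
          │               
          │               
          │               
          │               
          │               
          │               
          │               
     ▓▓   │               
     ▓▓   │               
          │               
          │               
          │               
          │               


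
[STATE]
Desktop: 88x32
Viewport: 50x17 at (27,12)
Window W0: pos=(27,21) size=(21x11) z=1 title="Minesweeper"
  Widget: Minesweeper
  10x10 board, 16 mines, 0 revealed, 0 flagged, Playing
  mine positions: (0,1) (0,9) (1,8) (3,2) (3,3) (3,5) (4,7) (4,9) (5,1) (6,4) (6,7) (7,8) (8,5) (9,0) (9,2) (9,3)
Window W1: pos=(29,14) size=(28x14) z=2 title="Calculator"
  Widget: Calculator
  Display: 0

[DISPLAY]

                                                  
                                                  
  ┏━━━━━━━━━━━━━━━━━━━━━━━━━━┓                    
  ┃ Calculator               ┃                    
  ┠──────────────────────────┨                    
  ┃                         0┃                    
  ┃┌───┬───┬───┬───┐         ┃                    
  ┃│ 7 │ 8 │ 9 │ ÷ │         ┃                    
  ┃├───┼───┼───┼───┤         ┃                    
┏━┃│ 4 │ 5 │ 6 │ × │         ┃                    
┃ ┃├───┼───┼───┼───┤         ┃                    
┠─┃│ 1 │ 2 │ 3 │ - │         ┃                    
┃■┃├───┼───┼───┼───┤         ┃                    
┃■┃│ 0 │ . │ = │ + │         ┃                    
┃■┃└───┴───┴───┴───┘         ┃                    
┃■┗━━━━━━━━━━━━━━━━━━━━━━━━━━┛                    
┃■■■■■■■■■■         ┃                             


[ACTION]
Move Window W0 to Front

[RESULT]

                                                  
                                                  
  ┏━━━━━━━━━━━━━━━━━━━━━━━━━━┓                    
  ┃ Calculator               ┃                    
  ┠──────────────────────────┨                    
  ┃                         0┃                    
  ┃┌───┬───┬───┬───┐         ┃                    
  ┃│ 7 │ 8 │ 9 │ ÷ │         ┃                    
  ┃├───┼───┼───┼───┤         ┃                    
┏━━━━━━━━━━━━━━━━━━━┓        ┃                    
┃ Minesweeper       ┃        ┃                    
┠───────────────────┨        ┃                    
┃■■■■■■■■■■         ┃        ┃                    
┃■■■■■■■■■■         ┃        ┃                    
┃■■■■■■■■■■         ┃        ┃                    
┃■■■■■■■■■■         ┃━━━━━━━━┛                    
┃■■■■■■■■■■         ┃                             


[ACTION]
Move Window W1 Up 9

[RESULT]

  ┃│ 4 │ 5 │ 6 │ × │         ┃                    
  ┃├───┼───┼───┼───┤         ┃                    
  ┃│ 1 │ 2 │ 3 │ - │         ┃                    
  ┃├───┼───┼───┼───┤         ┃                    
  ┃│ 0 │ . │ = │ + │         ┃                    
  ┃└───┴───┴───┴───┘         ┃                    
  ┗━━━━━━━━━━━━━━━━━━━━━━━━━━┛                    
                                                  
                                                  
┏━━━━━━━━━━━━━━━━━━━┓                             
┃ Minesweeper       ┃                             
┠───────────────────┨                             
┃■■■■■■■■■■         ┃                             
┃■■■■■■■■■■         ┃                             
┃■■■■■■■■■■         ┃                             
┃■■■■■■■■■■         ┃                             
┃■■■■■■■■■■         ┃                             


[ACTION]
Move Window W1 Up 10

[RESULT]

  ┃└───┴───┴───┴───┘         ┃                    
  ┗━━━━━━━━━━━━━━━━━━━━━━━━━━┛                    
                                                  
                                                  
                                                  
                                                  
                                                  
                                                  
                                                  
┏━━━━━━━━━━━━━━━━━━━┓                             
┃ Minesweeper       ┃                             
┠───────────────────┨                             
┃■■■■■■■■■■         ┃                             
┃■■■■■■■■■■         ┃                             
┃■■■■■■■■■■         ┃                             
┃■■■■■■■■■■         ┃                             
┃■■■■■■■■■■         ┃                             
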